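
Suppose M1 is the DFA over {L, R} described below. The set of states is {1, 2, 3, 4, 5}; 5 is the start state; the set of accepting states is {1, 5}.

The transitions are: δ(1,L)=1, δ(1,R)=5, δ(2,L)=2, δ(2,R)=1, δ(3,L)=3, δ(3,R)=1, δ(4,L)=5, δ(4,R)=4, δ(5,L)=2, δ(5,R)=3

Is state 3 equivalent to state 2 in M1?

Reachable states from the start: {1,2,3,5}. Unreachable: {4} — drop them.
P0 = {1,5} | {2,3}.
Refine {1,5} on symbol L: members go to different blocks, giving {1} and {5}.
Stable partition: {1} | {2,3} | {5} — 3 equivalence classes.
3 and 2 lie in the same block of the stable partition, so they are equivalent — no string distinguishes them.

Yes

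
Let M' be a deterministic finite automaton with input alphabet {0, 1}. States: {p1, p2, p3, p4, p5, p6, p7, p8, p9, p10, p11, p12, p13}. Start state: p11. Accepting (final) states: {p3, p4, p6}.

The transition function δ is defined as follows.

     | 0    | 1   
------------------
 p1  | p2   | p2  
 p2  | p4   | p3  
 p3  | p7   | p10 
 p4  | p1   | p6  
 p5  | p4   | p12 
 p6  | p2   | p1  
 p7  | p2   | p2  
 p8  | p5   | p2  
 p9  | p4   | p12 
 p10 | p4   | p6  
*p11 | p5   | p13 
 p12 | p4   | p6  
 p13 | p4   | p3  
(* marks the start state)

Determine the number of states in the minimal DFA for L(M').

Reachable states from the start: {p1,p2,p3,p4,p5,p6,p7,p10,p11,p12,p13}. Unreachable: {p8,p9} — drop them.
Start with accepting vs non-accepting: {p3,p4,p6} | {p1,p2,p5,p7,p10,p11,p12,p13}.
Split {p3,p4,p6} by δ(·,1) → {p3,p6} and {p4}.
On input 0, block {p1,p2,p5,p7,p10,p11,p12,p13} splits into {p2,p5,p10,p12,p13} and {p1,p7,p11}.
Split {p3,p6} by δ(·,0) → {p3} and {p6}.
Refine {p2,p5,p10,p12,p13} on symbol 1: members go to different blocks, giving {p2,p13} and {p10,p12} and {p5}.
Refine {p1,p7,p11} on symbol 0: members go to different blocks, giving {p1,p7} and {p11}.
Stable partition: {p3} | {p2,p13} | {p4} | {p1,p7} | {p6} | {p10,p12} | {p5} | {p11} — 8 equivalence classes.

8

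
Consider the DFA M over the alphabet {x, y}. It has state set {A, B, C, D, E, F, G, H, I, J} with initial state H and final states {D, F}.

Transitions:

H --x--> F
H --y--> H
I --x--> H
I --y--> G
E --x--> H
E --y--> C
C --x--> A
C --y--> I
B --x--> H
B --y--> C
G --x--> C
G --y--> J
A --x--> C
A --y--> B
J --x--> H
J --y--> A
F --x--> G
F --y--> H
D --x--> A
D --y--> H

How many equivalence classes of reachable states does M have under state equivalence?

Reachable states from the start: {A,B,C,F,G,H,I,J}. Unreachable: {D,E} — drop them.
P0 = {F} | {A,B,C,G,H,I,J}.
On input x, block {A,B,C,G,H,I,J} splits into {A,B,C,G,I,J} and {H}.
Refine {A,B,C,G,I,J} on symbol x: members go to different blocks, giving {A,C,G} and {B,I,J}.
No further refinement is possible. Final partition (4 blocks): {F} | {A,C,G} | {H} | {B,I,J}.

4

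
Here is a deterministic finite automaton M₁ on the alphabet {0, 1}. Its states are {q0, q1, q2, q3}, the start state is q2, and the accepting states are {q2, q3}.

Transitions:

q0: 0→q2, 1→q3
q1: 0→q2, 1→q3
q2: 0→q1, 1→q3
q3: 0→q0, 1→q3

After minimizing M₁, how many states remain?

Start with accepting vs non-accepting: {q2,q3} | {q0,q1}.
No further refinement is possible. Final partition (2 blocks): {q2,q3} | {q0,q1}.

2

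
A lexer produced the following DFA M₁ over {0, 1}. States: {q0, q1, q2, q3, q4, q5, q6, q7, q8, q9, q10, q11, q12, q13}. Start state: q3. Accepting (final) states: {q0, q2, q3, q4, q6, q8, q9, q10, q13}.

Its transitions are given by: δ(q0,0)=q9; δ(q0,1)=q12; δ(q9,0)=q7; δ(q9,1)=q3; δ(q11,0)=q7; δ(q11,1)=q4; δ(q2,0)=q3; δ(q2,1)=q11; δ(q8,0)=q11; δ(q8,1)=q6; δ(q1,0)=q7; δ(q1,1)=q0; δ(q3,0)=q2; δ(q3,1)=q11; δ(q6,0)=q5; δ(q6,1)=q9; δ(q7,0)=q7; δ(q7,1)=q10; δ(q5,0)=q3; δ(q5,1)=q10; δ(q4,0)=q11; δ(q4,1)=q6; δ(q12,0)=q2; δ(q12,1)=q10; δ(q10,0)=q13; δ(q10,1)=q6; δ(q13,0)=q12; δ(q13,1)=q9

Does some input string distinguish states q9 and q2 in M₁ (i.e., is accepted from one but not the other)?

Yes

States {q0,q1,q8} cannot be reached from the start state, so discard them.
P0 = {q2,q3,q4,q6,q9,q10,q13} | {q5,q7,q11,q12}.
Split {q2,q3,q4,q6,q9,q10,q13} by δ(·,0) → {q4,q6,q9,q13} and {q2,q3,q10}.
Split {q4,q6,q9,q13} by δ(·,1) → {q4,q6,q13} and {q9}.
On input 1, block {q4,q6,q13} splits into {q6,q13} and {q4}.
Refine {q5,q7,q11,q12} on symbol 0: members go to different blocks, giving {q5,q12} and {q7,q11}.
Refine {q2,q3,q10} on symbol 0: members go to different blocks, giving {q2,q3} and {q10}.
Split {q7,q11} by δ(·,1) → {q7} and {q11}.
Stable partition: {q6,q13} | {q5,q12} | {q2,q3} | {q9} | {q4} | {q7} | {q10} | {q11} — 8 equivalence classes.
q9 and q2 end up in different blocks, so they are distinguishable. For instance, the string '0' is accepted from only q2.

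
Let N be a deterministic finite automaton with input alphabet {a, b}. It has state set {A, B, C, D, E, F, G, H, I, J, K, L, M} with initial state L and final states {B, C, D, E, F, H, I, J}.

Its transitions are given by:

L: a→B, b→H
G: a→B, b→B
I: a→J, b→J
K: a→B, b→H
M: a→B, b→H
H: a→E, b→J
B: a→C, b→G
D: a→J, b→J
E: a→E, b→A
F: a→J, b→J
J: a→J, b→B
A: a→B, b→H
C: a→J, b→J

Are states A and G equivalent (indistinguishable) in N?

No

First remove the unreachable states {D,F,I,K,M}; 8 states remain.
Initial partition by acceptance: {B,C,E,H,J} | {A,G,L}.
On input b, block {B,C,E,H,J} splits into {C,H,J} and {B,E}.
On input a, block {C,H,J} splits into {C,J} and {H}.
Refine {C,J} on symbol b: members go to different blocks, giving {C} and {J}.
Refine {A,G,L} on symbol b: members go to different blocks, giving {A,L} and {G}.
On input a, block {B,E} splits into {B} and {E}.
Stable partition: {C} | {A,L} | {B} | {H} | {J} | {G} | {E} — 7 equivalence classes.
A and G end up in different blocks, so they are distinguishable. For instance, the string 'bb' is accepted from only A.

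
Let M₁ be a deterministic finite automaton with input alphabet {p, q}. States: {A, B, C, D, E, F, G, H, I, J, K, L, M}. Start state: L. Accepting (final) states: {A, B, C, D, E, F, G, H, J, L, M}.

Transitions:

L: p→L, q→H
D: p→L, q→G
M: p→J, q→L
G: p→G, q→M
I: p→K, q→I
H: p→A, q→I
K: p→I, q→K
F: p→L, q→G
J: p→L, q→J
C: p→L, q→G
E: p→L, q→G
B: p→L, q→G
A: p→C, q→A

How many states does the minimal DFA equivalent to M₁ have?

Reachable states from the start: {A,C,G,H,I,J,K,L,M}. Unreachable: {B,D,E,F} — drop them.
P0 = {A,C,G,H,J,L,M} | {I,K}.
Split {A,C,G,H,J,L,M} by δ(·,q) → {A,C,G,J,L,M} and {H}.
Refine {A,C,G,J,L,M} on symbol q: members go to different blocks, giving {A,C,G,J,M} and {L}.
Refine {A,C,G,J,M} on symbol p: members go to different blocks, giving {A,G,M} and {C,J}.
Split {A,G,M} by δ(·,p) → {A,M} and {G}.
Split {A,M} by δ(·,q) → {A} and {M}.
On input q, block {C,J} splits into {C} and {J}.
Stable partition: {A} | {I,K} | {H} | {L} | {C} | {G} | {M} | {J} — 8 equivalence classes.

8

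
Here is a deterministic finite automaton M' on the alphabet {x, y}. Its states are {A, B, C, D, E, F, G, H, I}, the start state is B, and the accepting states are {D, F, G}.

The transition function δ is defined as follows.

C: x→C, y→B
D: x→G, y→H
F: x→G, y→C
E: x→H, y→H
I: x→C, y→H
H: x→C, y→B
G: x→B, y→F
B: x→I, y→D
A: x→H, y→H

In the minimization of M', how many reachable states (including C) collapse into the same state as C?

First remove the unreachable states {A,E}; 7 states remain.
Start with accepting vs non-accepting: {D,F,G} | {B,C,H,I}.
Refine {D,F,G} on symbol x: members go to different blocks, giving {D,F} and {G}.
Refine {B,C,H,I} on symbol y: members go to different blocks, giving {C,H,I} and {B}.
Split {C,H,I} by δ(·,y) → {C,H} and {I}.
The partition is now stable with 5 blocks: {D,F} | {C,H} | {G} | {B} | {I}.
The equivalence class containing C is {C,H}, of size 2.

2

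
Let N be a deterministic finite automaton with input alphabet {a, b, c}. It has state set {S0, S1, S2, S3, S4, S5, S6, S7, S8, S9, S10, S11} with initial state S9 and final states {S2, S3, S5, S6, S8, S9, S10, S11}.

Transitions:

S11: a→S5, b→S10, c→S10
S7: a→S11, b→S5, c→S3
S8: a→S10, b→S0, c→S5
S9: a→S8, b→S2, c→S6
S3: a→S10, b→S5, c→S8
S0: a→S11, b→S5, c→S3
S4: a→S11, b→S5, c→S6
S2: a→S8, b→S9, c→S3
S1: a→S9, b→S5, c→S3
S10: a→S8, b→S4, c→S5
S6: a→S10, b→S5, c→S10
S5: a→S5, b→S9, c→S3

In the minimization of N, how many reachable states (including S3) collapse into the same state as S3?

First remove the unreachable states {S1,S7}; 10 states remain.
P0 = {S2,S3,S5,S6,S8,S9,S10,S11} | {S0,S4}.
On input b, block {S2,S3,S5,S6,S8,S9,S10,S11} splits into {S2,S3,S5,S6,S9,S11} and {S8,S10}.
Split {S2,S3,S5,S6,S9,S11} by δ(·,a) → {S2,S3,S6,S9} and {S5,S11}.
Split {S2,S3,S6,S9} by δ(·,b) → {S2,S9} and {S3,S6}.
Split {S5,S11} by δ(·,b) → {S5} and {S11}.
The partition is now stable with 6 blocks: {S2,S9} | {S0,S4} | {S8,S10} | {S5} | {S3,S6} | {S11}.
State S3 belongs to the block {S3,S6}, which has 2 states.

2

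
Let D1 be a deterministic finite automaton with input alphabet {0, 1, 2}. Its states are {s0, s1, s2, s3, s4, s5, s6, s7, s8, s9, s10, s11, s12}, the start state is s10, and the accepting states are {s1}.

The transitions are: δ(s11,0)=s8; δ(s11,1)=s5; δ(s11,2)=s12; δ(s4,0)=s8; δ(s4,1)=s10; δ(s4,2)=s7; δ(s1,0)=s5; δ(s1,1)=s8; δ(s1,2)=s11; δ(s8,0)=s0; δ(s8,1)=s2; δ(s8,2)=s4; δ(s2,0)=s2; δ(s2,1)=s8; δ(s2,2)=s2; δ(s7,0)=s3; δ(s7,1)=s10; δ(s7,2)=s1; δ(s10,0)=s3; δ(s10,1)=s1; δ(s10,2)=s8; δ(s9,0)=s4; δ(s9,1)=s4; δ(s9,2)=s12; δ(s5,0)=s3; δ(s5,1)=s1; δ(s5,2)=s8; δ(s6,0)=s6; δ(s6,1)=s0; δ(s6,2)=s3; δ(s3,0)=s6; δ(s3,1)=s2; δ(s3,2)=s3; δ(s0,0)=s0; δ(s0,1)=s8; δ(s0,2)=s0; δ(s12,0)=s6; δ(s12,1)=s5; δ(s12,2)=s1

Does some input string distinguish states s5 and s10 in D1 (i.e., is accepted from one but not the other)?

No

States {s9} cannot be reached from the start state, so discard them.
Initial partition by acceptance: {s1} | {s0,s2,s3,s4,s5,s6,s7,s8,s10,s11,s12}.
On input 1, block {s0,s2,s3,s4,s5,s6,s7,s8,s10,s11,s12} splits into {s0,s2,s3,s4,s6,s7,s8,s11,s12} and {s5,s10}.
Split {s0,s2,s3,s4,s6,s7,s8,s11,s12} by δ(·,1) → {s0,s2,s3,s6,s8} and {s4,s7,s11,s12}.
Refine {s0,s2,s3,s6,s8} on symbol 2: members go to different blocks, giving {s0,s2,s3,s6} and {s8}.
On input 1, block {s0,s2,s3,s6} splits into {s0,s2} and {s3,s6}.
Refine {s4,s7,s11,s12} on symbol 0: members go to different blocks, giving {s4,s11} and {s7,s12}.
The partition is now stable with 7 blocks: {s1} | {s0,s2} | {s5,s10} | {s4,s11} | {s8} | {s3,s6} | {s7,s12}.
s5 and s10 lie in the same block of the stable partition, so they are equivalent — no string distinguishes them.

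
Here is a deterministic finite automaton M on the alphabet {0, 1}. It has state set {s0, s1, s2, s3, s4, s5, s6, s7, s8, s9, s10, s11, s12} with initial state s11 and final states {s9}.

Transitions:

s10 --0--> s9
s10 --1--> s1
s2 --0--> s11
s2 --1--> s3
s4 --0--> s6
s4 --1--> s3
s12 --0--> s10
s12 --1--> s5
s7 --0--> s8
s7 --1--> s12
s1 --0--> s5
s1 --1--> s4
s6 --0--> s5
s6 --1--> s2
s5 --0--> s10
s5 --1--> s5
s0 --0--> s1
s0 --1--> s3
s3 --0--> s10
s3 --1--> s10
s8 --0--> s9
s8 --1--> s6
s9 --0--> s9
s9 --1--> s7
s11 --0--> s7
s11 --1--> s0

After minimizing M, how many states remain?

6

Start with accepting vs non-accepting: {s9} | {s0,s1,s2,s3,s4,s5,s6,s7,s8,s10,s11,s12}.
On input 0, block {s0,s1,s2,s3,s4,s5,s6,s7,s8,s10,s11,s12} splits into {s0,s1,s2,s3,s4,s5,s6,s7,s11,s12} and {s8,s10}.
On input 0, block {s0,s1,s2,s3,s4,s5,s6,s7,s11,s12} splits into {s0,s1,s2,s4,s6,s11} and {s3,s5,s7,s12}.
Split {s0,s1,s2,s4,s6,s11} by δ(·,0) → {s0,s2,s4} and {s1,s6,s11}.
Split {s3,s5,s7,s12} by δ(·,1) → {s5,s7,s12} and {s3}.
No further refinement is possible. Final partition (6 blocks): {s9} | {s0,s2,s4} | {s8,s10} | {s5,s7,s12} | {s1,s6,s11} | {s3}.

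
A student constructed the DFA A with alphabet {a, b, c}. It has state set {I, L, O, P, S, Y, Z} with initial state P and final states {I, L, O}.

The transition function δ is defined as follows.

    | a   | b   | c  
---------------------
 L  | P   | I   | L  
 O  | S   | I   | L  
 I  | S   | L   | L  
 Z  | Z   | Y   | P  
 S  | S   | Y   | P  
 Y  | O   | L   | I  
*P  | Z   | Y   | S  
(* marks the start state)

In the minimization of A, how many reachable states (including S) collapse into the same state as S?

All states are reachable from the start state.
Initial partition by acceptance: {I,L,O} | {P,S,Y,Z}.
On input a, block {P,S,Y,Z} splits into {P,S,Z} and {Y}.
No further refinement is possible. Final partition (3 blocks): {I,L,O} | {P,S,Z} | {Y}.
State S belongs to the block {P,S,Z}, which has 3 states.

3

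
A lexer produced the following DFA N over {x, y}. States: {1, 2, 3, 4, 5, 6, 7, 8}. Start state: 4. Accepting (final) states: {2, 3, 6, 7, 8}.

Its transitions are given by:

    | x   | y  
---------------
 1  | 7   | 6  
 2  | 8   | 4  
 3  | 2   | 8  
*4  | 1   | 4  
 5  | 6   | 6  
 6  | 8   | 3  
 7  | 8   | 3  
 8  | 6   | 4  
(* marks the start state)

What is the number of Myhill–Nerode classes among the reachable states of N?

6

First remove the unreachable states {5}; 7 states remain.
Start with accepting vs non-accepting: {2,3,6,7,8} | {1,4}.
Split {2,3,6,7,8} by δ(·,y) → {3,6,7} and {2,8}.
Split {3,6,7} by δ(·,y) → {6,7} and {3}.
Refine {1,4} on symbol x: members go to different blocks, giving {1} and {4}.
On input x, block {2,8} splits into {2} and {8}.
The partition is now stable with 6 blocks: {6,7} | {1} | {2} | {3} | {4} | {8}.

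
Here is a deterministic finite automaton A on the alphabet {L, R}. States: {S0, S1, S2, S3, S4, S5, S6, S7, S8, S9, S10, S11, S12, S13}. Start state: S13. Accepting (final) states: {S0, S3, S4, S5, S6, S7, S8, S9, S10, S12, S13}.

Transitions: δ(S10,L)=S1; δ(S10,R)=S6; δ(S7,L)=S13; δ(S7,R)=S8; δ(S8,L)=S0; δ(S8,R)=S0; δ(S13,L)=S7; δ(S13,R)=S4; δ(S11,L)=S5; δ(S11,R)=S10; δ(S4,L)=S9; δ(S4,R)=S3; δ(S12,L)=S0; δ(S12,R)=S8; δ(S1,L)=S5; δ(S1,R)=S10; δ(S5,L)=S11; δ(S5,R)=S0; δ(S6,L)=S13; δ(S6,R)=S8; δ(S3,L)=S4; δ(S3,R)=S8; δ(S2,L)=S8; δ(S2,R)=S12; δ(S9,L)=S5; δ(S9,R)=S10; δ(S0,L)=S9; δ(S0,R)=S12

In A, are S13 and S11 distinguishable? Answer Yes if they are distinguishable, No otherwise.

Yes

Reachable states from the start: {S0,S1,S3,S4,S5,S6,S7,S8,S9,S10,S11,S12,S13}. Unreachable: {S2} — drop them.
Start with accepting vs non-accepting: {S0,S3,S4,S5,S6,S7,S8,S9,S10,S12,S13} | {S1,S11}.
On input L, block {S0,S3,S4,S5,S6,S7,S8,S9,S10,S12,S13} splits into {S0,S3,S4,S6,S7,S8,S9,S12,S13} and {S5,S10}.
Split {S0,S3,S4,S6,S7,S8,S9,S12,S13} by δ(·,L) → {S0,S3,S4,S6,S7,S8,S12,S13} and {S9}.
Split {S0,S3,S4,S6,S7,S8,S12,S13} by δ(·,L) → {S3,S6,S7,S8,S12,S13} and {S0,S4}.
Refine {S3,S6,S7,S8,S12,S13} on symbol L: members go to different blocks, giving {S3,S8,S12} and {S6,S7,S13}.
Refine {S3,S8,S12} on symbol R: members go to different blocks, giving {S3,S12} and {S8}.
Split {S5,S10} by δ(·,R) → {S5} and {S10}.
On input R, block {S6,S7,S13} splits into {S6,S7} and {S13}.
No further refinement is possible. Final partition (9 blocks): {S3,S12} | {S1,S11} | {S5} | {S9} | {S0,S4} | {S6,S7} | {S8} | {S10} | {S13}.
S13 and S11 end up in different blocks, so they are distinguishable. For instance, the string 'ε' is accepted from only S13.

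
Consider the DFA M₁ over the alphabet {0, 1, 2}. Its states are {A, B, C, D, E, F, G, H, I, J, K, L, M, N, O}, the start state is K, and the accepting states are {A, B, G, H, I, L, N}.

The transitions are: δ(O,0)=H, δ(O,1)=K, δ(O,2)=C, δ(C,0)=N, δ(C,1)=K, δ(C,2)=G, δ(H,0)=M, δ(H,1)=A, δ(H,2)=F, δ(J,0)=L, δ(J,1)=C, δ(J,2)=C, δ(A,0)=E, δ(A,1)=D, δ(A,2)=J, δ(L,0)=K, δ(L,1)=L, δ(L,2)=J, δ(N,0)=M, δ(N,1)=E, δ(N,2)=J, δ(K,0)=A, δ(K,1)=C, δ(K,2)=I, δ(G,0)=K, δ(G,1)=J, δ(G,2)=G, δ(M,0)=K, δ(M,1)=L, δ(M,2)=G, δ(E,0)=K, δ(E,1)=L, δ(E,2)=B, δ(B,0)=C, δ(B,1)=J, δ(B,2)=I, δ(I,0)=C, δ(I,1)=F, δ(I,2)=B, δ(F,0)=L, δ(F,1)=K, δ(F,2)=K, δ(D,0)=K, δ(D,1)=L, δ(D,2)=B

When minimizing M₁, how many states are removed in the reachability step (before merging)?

Starting at K and following transitions, the reachable set is {A, B, C, D, E, F, G, I, J, K, L, M, N}. That leaves H, O unreachable — 2 in total.

2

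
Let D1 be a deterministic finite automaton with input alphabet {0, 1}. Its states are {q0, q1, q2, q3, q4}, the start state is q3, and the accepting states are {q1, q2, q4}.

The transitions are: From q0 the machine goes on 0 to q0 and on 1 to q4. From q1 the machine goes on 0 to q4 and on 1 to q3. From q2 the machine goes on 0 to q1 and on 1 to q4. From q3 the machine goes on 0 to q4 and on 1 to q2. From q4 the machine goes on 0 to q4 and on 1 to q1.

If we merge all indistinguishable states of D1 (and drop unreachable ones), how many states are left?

4

First remove the unreachable states {q0}; 4 states remain.
Initial partition by acceptance: {q1,q2,q4} | {q3}.
On input 1, block {q1,q2,q4} splits into {q2,q4} and {q1}.
Refine {q2,q4} on symbol 0: members go to different blocks, giving {q2} and {q4}.
No further refinement is possible. Final partition (4 blocks): {q2} | {q3} | {q1} | {q4}.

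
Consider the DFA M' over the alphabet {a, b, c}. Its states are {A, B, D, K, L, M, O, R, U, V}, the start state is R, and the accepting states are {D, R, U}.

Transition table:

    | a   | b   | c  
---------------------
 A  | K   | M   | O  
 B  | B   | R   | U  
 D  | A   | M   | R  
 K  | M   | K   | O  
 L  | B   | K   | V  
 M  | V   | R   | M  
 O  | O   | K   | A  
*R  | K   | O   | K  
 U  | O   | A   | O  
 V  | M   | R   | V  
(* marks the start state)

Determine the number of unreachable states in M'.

4

No path from R leads to B, D, L, U; the other 6 states are all reachable.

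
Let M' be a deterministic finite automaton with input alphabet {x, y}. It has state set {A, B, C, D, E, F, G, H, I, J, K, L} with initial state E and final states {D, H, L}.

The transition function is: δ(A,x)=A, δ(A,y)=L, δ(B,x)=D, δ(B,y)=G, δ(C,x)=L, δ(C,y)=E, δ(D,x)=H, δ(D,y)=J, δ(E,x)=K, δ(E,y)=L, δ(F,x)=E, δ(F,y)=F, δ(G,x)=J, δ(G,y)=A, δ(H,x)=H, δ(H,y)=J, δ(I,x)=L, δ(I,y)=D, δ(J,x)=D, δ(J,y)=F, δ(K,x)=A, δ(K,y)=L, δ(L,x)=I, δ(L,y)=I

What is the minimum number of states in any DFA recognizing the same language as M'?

First remove the unreachable states {B,C,G}; 9 states remain.
Initial partition by acceptance: {D,H,L} | {A,E,F,I,J,K}.
Refine {D,H,L} on symbol x: members go to different blocks, giving {D,H} and {L}.
Refine {A,E,F,I,J,K} on symbol x: members go to different blocks, giving {A,E,F,K} and {I} and {J}.
Split {A,E,F,K} by δ(·,y) → {A,E,K} and {F}.
The partition is now stable with 6 blocks: {D,H} | {A,E,K} | {L} | {I} | {J} | {F}.

6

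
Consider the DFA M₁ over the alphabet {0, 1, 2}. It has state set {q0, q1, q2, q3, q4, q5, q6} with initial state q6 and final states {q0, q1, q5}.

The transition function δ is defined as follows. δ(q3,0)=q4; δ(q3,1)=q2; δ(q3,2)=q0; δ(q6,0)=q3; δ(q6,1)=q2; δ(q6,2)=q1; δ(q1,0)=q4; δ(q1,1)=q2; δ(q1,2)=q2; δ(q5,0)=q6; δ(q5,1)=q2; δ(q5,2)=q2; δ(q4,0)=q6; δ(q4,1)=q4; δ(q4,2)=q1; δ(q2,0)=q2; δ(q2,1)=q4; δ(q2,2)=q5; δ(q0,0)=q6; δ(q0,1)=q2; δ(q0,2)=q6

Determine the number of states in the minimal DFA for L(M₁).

Initial partition by acceptance: {q0,q1,q5} | {q2,q3,q4,q6}.
Stable partition: {q0,q1,q5} | {q2,q3,q4,q6} — 2 equivalence classes.

2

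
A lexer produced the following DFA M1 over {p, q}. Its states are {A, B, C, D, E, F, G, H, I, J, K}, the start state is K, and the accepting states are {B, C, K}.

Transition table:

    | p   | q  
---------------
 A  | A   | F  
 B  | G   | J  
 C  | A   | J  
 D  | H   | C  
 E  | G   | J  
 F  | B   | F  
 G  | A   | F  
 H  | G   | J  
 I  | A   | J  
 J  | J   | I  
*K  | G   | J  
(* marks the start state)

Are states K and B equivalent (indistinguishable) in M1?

Yes

Reachable states from the start: {A,B,F,G,I,J,K}. Unreachable: {C,D,E,H} — drop them.
P0 = {B,K} | {A,F,G,I,J}.
On input p, block {A,F,G,I,J} splits into {A,G,I,J} and {F}.
Split {A,G,I,J} by δ(·,q) → {A,G} and {I,J}.
Refine {I,J} on symbol p: members go to different blocks, giving {I} and {J}.
Stable partition: {B,K} | {A,G} | {F} | {I} | {J} — 5 equivalence classes.
K and B lie in the same block of the stable partition, so they are equivalent — no string distinguishes them.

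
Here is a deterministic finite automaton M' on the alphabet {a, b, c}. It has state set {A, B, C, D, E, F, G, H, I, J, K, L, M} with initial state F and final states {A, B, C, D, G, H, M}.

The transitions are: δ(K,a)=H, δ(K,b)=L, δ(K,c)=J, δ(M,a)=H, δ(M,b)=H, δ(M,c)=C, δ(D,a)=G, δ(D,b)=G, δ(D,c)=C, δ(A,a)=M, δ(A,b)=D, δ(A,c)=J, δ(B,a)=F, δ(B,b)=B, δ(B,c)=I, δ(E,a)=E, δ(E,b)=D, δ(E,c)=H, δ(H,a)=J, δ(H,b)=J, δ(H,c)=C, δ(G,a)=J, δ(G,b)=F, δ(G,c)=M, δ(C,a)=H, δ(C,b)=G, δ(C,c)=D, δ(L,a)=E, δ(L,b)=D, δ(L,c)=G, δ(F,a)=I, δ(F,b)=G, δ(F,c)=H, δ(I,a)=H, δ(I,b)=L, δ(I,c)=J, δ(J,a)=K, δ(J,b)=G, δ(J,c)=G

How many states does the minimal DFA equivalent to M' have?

5

First remove the unreachable states {A,B}; 11 states remain.
P0 = {C,D,G,H,M} | {E,F,I,J,K,L}.
Split {C,D,G,H,M} by δ(·,a) → {C,D,M} and {G,H}.
Split {E,F,I,J,K,L} by δ(·,a) → {E,F,J,L} and {I,K}.
On input a, block {E,F,J,L} splits into {E,L} and {F,J}.
Stable partition: {C,D,M} | {E,L} | {G,H} | {I,K} | {F,J} — 5 equivalence classes.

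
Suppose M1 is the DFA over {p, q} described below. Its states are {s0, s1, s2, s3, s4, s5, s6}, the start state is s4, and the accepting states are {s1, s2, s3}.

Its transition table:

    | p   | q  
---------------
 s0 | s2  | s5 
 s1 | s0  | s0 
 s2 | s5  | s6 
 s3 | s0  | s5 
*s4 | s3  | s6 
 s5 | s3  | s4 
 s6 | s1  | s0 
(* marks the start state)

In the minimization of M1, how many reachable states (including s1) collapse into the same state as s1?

All states are reachable from the start state.
Start with accepting vs non-accepting: {s1,s2,s3} | {s0,s4,s5,s6}.
The partition is now stable with 2 blocks: {s1,s2,s3} | {s0,s4,s5,s6}.
The equivalence class containing s1 is {s1,s2,s3}, of size 3.

3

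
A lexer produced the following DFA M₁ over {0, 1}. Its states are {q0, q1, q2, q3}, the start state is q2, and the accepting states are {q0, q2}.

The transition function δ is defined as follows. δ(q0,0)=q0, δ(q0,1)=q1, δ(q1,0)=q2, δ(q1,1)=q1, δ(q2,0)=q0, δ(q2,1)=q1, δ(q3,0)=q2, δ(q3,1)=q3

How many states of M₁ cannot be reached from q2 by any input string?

No path from q2 leads to q3; the other 3 states are all reachable.

1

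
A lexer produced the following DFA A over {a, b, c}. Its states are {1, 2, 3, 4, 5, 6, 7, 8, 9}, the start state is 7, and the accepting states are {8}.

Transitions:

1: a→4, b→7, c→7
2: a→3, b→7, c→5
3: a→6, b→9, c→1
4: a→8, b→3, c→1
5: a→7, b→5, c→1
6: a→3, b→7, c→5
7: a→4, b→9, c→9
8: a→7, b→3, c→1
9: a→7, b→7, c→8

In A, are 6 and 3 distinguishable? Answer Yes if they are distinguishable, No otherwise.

Yes

Reachable states from the start: {1,3,4,5,6,7,8,9}. Unreachable: {2} — drop them.
Initial partition by acceptance: {8} | {1,3,4,5,6,7,9}.
On input a, block {1,3,4,5,6,7,9} splits into {1,3,5,6,7,9} and {4}.
Refine {1,3,5,6,7,9} on symbol a: members go to different blocks, giving {3,5,6,9} and {1,7}.
On input a, block {3,5,6,9} splits into {3,6} and {5,9}.
On input b, block {3,6} splits into {3} and {6}.
Refine {1,7} on symbol b: members go to different blocks, giving {1} and {7}.
Split {5,9} by δ(·,b) → {5} and {9}.
No further refinement is possible. Final partition (8 blocks): {8} | {3} | {4} | {1} | {5} | {6} | {7} | {9}.
6 and 3 end up in different blocks, so they are distinguishable. For instance, the string 'bc' is accepted from only 3.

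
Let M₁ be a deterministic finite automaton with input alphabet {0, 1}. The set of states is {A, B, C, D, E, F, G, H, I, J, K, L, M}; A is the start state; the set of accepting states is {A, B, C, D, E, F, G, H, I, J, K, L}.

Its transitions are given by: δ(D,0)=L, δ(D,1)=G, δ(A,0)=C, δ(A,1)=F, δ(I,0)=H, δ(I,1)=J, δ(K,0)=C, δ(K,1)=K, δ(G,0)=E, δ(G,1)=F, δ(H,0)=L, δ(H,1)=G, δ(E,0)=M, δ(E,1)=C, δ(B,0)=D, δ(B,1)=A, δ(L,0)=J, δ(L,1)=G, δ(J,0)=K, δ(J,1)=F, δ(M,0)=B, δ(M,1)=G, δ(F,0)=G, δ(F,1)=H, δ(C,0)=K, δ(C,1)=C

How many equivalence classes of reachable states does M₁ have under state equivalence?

States {I} cannot be reached from the start state, so discard them.
Start with accepting vs non-accepting: {A,B,C,D,E,F,G,H,J,K,L} | {M}.
Refine {A,B,C,D,E,F,G,H,J,K,L} on symbol 0: members go to different blocks, giving {A,B,C,D,F,G,H,J,K,L} and {E}.
On input 0, block {A,B,C,D,F,G,H,J,K,L} splits into {A,B,C,D,F,H,J,K,L} and {G}.
Refine {A,B,C,D,F,H,J,K,L} on symbol 0: members go to different blocks, giving {A,B,C,D,H,J,K,L} and {F}.
Refine {A,B,C,D,H,J,K,L} on symbol 1: members go to different blocks, giving {B,C,K} and {D,H,L} and {A,J}.
Split {B,C,K} by δ(·,0) → {C,K} and {B}.
Refine {D,H,L} on symbol 0: members go to different blocks, giving {D,H} and {L}.
No further refinement is possible. Final partition (9 blocks): {C,K} | {M} | {E} | {G} | {F} | {D,H} | {A,J} | {B} | {L}.

9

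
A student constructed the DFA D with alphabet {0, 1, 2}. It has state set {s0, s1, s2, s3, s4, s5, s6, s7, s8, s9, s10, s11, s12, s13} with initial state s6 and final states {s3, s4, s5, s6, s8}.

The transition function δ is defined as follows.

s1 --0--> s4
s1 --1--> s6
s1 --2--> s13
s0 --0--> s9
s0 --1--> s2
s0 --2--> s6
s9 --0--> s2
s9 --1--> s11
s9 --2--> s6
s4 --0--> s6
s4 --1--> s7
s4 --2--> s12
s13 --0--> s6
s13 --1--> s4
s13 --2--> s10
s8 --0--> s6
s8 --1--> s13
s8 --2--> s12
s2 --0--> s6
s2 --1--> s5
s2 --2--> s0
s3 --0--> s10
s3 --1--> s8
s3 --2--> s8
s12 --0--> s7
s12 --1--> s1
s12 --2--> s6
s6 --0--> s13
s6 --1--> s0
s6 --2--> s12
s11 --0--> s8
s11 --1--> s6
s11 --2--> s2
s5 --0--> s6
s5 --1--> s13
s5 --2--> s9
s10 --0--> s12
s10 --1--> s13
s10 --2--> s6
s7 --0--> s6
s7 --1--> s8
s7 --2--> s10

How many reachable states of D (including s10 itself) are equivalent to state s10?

States {s3} cannot be reached from the start state, so discard them.
Initial partition by acceptance: {s4,s5,s6,s8} | {s0,s1,s2,s7,s9,s10,s11,s12,s13}.
Refine {s4,s5,s6,s8} on symbol 0: members go to different blocks, giving {s4,s5,s8} and {s6}.
Refine {s0,s1,s2,s7,s9,s10,s11,s12,s13} on symbol 0: members go to different blocks, giving {s0,s9,s10,s12} and {s2,s7,s13} and {s1,s11}.
Refine {s0,s9,s10,s12} on symbol 0: members go to different blocks, giving {s0,s10} and {s9,s12}.
No further refinement is possible. Final partition (6 blocks): {s4,s5,s8} | {s0,s10} | {s6} | {s2,s7,s13} | {s1,s11} | {s9,s12}.
State s10 belongs to the block {s0,s10}, which has 2 states.

2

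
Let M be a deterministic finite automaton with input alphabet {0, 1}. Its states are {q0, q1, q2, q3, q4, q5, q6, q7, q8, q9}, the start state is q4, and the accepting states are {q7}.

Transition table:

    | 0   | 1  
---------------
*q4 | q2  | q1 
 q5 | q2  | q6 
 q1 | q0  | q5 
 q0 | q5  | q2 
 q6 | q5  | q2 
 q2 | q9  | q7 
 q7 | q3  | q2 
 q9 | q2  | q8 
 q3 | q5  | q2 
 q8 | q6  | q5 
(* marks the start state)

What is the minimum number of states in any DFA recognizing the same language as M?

P0 = {q7} | {q0,q1,q2,q3,q4,q5,q6,q8,q9}.
Split {q0,q1,q2,q3,q4,q5,q6,q8,q9} by δ(·,1) → {q0,q1,q3,q4,q5,q6,q8,q9} and {q2}.
On input 0, block {q0,q1,q3,q4,q5,q6,q8,q9} splits into {q0,q1,q3,q6,q8} and {q4,q5,q9}.
Refine {q0,q1,q3,q6,q8} on symbol 0: members go to different blocks, giving {q0,q3,q6} and {q1,q8}.
Refine {q4,q5,q9} on symbol 1: members go to different blocks, giving {q4,q9} and {q5}.
Stable partition: {q7} | {q0,q3,q6} | {q2} | {q4,q9} | {q1,q8} | {q5} — 6 equivalence classes.

6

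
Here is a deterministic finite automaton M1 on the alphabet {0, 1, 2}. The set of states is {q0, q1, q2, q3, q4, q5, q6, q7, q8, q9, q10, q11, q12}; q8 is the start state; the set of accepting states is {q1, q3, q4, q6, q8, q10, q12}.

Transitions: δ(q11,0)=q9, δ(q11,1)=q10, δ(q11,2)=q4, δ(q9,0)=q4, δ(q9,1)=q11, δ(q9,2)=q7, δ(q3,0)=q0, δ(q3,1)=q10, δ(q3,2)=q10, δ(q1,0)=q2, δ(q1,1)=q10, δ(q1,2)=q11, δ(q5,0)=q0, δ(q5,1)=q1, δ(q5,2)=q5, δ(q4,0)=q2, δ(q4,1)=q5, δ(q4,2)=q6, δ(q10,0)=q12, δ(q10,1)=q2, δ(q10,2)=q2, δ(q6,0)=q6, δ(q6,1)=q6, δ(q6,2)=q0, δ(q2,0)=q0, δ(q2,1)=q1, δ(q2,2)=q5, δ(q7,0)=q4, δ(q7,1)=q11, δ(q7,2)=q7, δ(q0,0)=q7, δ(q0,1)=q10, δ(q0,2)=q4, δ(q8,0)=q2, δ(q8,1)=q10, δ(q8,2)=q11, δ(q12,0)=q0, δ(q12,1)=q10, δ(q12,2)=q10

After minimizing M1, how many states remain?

8

Reachable states from the start: {q0,q1,q2,q4,q5,q6,q7,q8,q9,q10,q11,q12}. Unreachable: {q3} — drop them.
Initial partition by acceptance: {q1,q4,q6,q8,q10,q12} | {q0,q2,q5,q7,q9,q11}.
Refine {q1,q4,q6,q8,q10,q12} on symbol 0: members go to different blocks, giving {q1,q4,q8,q12} and {q6,q10}.
Split {q1,q4,q8,q12} by δ(·,1) → {q1,q8,q12} and {q4}.
Split {q1,q8,q12} by δ(·,2) → {q1,q8} and {q12}.
Refine {q0,q2,q5,q7,q9,q11} on symbol 0: members go to different blocks, giving {q0,q2,q5,q11} and {q7,q9}.
Split {q0,q2,q5,q11} by δ(·,0) → {q0,q11} and {q2,q5}.
On input 0, block {q6,q10} splits into {q6} and {q10}.
No further refinement is possible. Final partition (8 blocks): {q1,q8} | {q0,q11} | {q6} | {q4} | {q12} | {q7,q9} | {q2,q5} | {q10}.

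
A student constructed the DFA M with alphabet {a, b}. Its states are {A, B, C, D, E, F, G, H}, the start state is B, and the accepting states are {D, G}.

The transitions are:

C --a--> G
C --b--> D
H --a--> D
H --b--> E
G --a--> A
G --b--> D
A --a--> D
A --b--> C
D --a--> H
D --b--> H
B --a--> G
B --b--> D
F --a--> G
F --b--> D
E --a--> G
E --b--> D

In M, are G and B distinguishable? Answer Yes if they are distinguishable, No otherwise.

Yes

First remove the unreachable states {F}; 7 states remain.
Start with accepting vs non-accepting: {D,G} | {A,B,C,E,H}.
On input b, block {D,G} splits into {D} and {G}.
On input a, block {A,B,C,E,H} splits into {B,C,E} and {A,H}.
No further refinement is possible. Final partition (4 blocks): {D} | {B,C,E} | {G} | {A,H}.
G and B end up in different blocks, so they are distinguishable. For instance, the string 'ε' is accepted from only G.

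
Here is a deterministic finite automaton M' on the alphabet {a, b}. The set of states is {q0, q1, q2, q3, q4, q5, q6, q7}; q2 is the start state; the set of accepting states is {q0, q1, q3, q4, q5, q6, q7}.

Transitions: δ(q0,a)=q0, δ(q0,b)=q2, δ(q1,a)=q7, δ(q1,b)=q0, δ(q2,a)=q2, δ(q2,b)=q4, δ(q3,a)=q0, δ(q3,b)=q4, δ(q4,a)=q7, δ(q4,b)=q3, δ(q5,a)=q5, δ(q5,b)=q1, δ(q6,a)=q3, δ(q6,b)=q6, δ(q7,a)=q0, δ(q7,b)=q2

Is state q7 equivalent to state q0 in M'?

Reachable states from the start: {q0,q2,q3,q4,q7}. Unreachable: {q1,q5,q6} — drop them.
P0 = {q0,q3,q4,q7} | {q2}.
Refine {q0,q3,q4,q7} on symbol b: members go to different blocks, giving {q0,q7} and {q3,q4}.
No further refinement is possible. Final partition (3 blocks): {q0,q7} | {q2} | {q3,q4}.
q7 and q0 lie in the same block of the stable partition, so they are equivalent — no string distinguishes them.

Yes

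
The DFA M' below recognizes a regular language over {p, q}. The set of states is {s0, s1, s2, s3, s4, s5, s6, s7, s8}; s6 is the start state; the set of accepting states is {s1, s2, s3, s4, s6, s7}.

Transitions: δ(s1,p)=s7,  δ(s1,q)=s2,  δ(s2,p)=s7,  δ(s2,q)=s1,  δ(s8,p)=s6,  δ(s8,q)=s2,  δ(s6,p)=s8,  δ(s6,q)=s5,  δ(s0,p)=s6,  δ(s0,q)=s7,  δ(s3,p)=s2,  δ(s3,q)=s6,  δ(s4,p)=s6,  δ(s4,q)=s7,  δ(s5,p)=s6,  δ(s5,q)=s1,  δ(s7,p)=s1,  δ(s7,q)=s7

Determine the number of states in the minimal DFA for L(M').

3

First remove the unreachable states {s0,s3,s4}; 6 states remain.
Start with accepting vs non-accepting: {s1,s2,s6,s7} | {s5,s8}.
On input p, block {s1,s2,s6,s7} splits into {s1,s2,s7} and {s6}.
Stable partition: {s1,s2,s7} | {s5,s8} | {s6} — 3 equivalence classes.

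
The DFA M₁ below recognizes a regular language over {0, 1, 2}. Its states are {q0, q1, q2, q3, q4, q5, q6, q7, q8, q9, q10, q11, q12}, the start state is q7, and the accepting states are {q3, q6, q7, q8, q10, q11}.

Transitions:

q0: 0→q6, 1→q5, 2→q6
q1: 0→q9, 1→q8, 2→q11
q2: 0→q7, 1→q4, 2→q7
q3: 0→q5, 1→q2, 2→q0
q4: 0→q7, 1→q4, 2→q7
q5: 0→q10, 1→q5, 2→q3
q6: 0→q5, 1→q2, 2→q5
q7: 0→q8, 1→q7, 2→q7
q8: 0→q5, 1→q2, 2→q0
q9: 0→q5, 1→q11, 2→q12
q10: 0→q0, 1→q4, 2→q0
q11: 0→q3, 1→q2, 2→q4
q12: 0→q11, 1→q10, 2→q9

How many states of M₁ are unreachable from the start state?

4

No path from q7 leads to q1, q9, q11, q12; the other 9 states are all reachable.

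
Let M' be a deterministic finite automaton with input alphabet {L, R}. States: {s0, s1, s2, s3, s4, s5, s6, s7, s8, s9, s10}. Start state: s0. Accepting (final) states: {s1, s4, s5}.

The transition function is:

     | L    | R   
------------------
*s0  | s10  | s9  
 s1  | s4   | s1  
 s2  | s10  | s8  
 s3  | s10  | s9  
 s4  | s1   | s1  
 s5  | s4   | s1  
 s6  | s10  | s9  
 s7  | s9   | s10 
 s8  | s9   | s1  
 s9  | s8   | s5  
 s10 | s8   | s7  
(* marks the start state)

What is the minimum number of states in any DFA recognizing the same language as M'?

4

First remove the unreachable states {s2,s3,s6}; 8 states remain.
Start with accepting vs non-accepting: {s1,s4,s5} | {s0,s7,s8,s9,s10}.
On input R, block {s0,s7,s8,s9,s10} splits into {s0,s7,s10} and {s8,s9}.
Split {s0,s7,s10} by δ(·,L) → {s7,s10} and {s0}.
Stable partition: {s1,s4,s5} | {s7,s10} | {s8,s9} | {s0} — 4 equivalence classes.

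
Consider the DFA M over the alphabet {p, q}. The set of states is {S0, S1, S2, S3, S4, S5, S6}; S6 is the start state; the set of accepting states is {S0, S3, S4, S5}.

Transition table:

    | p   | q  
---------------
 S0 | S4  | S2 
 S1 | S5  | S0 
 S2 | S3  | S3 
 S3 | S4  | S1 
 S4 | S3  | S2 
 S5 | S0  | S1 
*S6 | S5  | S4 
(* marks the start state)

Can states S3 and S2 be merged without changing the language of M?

Initial partition by acceptance: {S0,S3,S4,S5} | {S1,S2,S6}.
Stable partition: {S0,S3,S4,S5} | {S1,S2,S6} — 2 equivalence classes.
S3 and S2 end up in different blocks, so they are distinguishable. For instance, the string 'ε' is accepted from only S3.

No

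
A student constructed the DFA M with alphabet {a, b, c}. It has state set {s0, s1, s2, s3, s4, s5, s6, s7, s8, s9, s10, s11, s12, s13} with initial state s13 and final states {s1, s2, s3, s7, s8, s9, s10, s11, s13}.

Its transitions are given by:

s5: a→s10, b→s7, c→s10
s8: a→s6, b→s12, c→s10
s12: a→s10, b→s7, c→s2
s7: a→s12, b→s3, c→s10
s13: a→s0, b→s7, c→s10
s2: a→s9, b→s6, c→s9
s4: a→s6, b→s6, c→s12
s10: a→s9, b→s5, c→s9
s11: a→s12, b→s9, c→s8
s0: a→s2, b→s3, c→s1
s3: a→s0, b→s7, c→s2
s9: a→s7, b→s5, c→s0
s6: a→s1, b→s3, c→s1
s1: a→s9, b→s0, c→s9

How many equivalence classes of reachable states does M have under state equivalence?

Reachable states from the start: {s0,s1,s2,s3,s5,s6,s7,s9,s10,s12,s13}. Unreachable: {s4,s8,s11} — drop them.
Start with accepting vs non-accepting: {s1,s2,s3,s7,s9,s10,s13} | {s0,s5,s6,s12}.
Refine {s1,s2,s3,s7,s9,s10,s13} on symbol a: members go to different blocks, giving {s1,s2,s9,s10} and {s3,s7,s13}.
Refine {s1,s2,s9,s10} on symbol a: members go to different blocks, giving {s1,s2,s10} and {s9}.
Stable partition: {s1,s2,s10} | {s0,s5,s6,s12} | {s3,s7,s13} | {s9} — 4 equivalence classes.

4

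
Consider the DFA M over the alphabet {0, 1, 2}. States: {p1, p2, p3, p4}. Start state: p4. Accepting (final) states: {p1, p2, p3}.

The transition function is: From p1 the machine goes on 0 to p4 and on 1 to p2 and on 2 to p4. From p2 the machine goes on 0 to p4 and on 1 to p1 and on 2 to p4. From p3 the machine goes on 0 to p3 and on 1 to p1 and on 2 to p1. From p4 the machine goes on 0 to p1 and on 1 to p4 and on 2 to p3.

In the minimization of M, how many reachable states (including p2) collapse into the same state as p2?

Every state is reachable, so we keep all 4.
Initial partition by acceptance: {p1,p2,p3} | {p4}.
On input 0, block {p1,p2,p3} splits into {p1,p2} and {p3}.
No further refinement is possible. Final partition (3 blocks): {p1,p2} | {p4} | {p3}.
State p2 belongs to the block {p1,p2}, which has 2 states.

2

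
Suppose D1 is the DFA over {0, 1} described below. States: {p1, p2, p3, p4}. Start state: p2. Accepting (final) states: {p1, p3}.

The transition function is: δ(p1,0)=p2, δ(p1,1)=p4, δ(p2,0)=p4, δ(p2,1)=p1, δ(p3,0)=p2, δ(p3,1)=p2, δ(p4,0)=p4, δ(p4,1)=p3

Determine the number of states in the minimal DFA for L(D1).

All states are reachable from the start state.
Start with accepting vs non-accepting: {p1,p3} | {p2,p4}.
The partition is now stable with 2 blocks: {p1,p3} | {p2,p4}.

2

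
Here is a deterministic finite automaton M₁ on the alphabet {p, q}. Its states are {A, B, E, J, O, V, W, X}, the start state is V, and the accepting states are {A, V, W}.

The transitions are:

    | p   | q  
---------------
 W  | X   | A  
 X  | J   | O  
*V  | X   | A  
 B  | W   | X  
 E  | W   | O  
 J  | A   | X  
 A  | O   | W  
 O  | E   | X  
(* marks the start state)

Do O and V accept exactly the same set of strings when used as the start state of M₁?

States {B} cannot be reached from the start state, so discard them.
Start with accepting vs non-accepting: {A,V,W} | {E,J,O,X}.
Refine {E,J,O,X} on symbol p: members go to different blocks, giving {E,J} and {O,X}.
No further refinement is possible. Final partition (3 blocks): {A,V,W} | {E,J} | {O,X}.
O and V end up in different blocks, so they are distinguishable. For instance, the string 'ε' is accepted from only V.

No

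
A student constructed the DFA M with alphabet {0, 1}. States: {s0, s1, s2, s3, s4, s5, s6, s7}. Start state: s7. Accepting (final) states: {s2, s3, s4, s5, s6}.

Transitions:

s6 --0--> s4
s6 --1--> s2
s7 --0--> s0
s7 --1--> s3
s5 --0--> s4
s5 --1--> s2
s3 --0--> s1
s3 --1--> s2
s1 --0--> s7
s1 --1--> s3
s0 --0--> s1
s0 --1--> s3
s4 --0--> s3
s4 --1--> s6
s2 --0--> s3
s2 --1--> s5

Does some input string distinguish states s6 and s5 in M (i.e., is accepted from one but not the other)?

No

Every state is reachable, so we keep all 8.
Start with accepting vs non-accepting: {s2,s3,s4,s5,s6} | {s0,s1,s7}.
Split {s2,s3,s4,s5,s6} by δ(·,0) → {s2,s4,s5,s6} and {s3}.
On input 0, block {s2,s4,s5,s6} splits into {s2,s4} and {s5,s6}.
The partition is now stable with 4 blocks: {s2,s4} | {s0,s1,s7} | {s3} | {s5,s6}.
s6 and s5 lie in the same block of the stable partition, so they are equivalent — no string distinguishes them.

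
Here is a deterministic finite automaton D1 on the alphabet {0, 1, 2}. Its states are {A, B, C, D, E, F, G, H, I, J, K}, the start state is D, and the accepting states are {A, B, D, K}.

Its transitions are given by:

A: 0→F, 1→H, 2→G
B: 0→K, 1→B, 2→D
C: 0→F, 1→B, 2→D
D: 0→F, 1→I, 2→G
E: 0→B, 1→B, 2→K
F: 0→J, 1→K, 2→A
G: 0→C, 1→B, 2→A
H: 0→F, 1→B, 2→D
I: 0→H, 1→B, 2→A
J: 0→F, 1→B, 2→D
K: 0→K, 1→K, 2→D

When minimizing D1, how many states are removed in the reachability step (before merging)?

No path from D leads to E; the other 10 states are all reachable.

1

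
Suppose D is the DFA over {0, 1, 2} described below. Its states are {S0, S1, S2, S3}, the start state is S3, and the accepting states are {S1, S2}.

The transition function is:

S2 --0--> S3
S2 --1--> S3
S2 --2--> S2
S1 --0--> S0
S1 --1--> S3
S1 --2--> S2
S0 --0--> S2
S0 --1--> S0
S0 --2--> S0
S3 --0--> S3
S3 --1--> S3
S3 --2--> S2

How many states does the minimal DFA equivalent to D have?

First remove the unreachable states {S0,S1}; 2 states remain.
P0 = {S2} | {S3}.
The partition is now stable with 2 blocks: {S2} | {S3}.

2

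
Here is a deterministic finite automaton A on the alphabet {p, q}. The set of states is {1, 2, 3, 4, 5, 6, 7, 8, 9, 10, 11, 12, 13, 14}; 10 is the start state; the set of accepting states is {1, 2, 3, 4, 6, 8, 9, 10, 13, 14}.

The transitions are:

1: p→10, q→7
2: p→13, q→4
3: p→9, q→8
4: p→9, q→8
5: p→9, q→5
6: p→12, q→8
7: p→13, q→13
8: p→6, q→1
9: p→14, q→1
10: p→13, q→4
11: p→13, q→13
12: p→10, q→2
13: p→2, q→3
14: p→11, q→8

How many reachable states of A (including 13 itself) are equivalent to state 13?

States {5} cannot be reached from the start state, so discard them.
P0 = {1,2,3,4,6,8,9,10,13,14} | {7,11,12}.
Split {1,2,3,4,6,8,9,10,13,14} by δ(·,p) → {1,2,3,4,8,9,10,13} and {6,14}.
Split {1,2,3,4,8,9,10,13} by δ(·,p) → {1,2,3,4,10,13} and {8,9}.
Refine {1,2,3,4,10,13} on symbol p: members go to different blocks, giving {1,2,10,13} and {3,4}.
Split {1,2,10,13} by δ(·,q) → {2,10,13} and {1}.
No further refinement is possible. Final partition (6 blocks): {2,10,13} | {7,11,12} | {6,14} | {8,9} | {3,4} | {1}.
State 13 belongs to the block {2,10,13}, which has 3 states.

3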